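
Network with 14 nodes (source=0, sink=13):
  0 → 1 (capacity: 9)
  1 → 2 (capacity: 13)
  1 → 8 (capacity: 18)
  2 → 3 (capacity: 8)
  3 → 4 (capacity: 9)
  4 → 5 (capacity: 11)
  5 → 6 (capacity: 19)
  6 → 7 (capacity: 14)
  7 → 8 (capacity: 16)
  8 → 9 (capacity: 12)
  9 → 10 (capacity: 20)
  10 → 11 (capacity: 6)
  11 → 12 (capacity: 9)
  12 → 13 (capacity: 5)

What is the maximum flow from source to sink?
Maximum flow = 5

Max flow: 5

Flow assignment:
  0 → 1: 5/9
  1 → 8: 5/18
  8 → 9: 5/12
  9 → 10: 5/20
  10 → 11: 5/6
  11 → 12: 5/9
  12 → 13: 5/5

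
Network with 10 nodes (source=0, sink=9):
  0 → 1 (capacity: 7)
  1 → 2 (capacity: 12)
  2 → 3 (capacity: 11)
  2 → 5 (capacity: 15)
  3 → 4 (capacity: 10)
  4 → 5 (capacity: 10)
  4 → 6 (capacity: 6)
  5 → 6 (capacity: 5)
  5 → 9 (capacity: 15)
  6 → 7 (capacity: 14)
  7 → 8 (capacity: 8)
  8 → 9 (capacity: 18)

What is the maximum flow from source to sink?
Maximum flow = 7

Max flow: 7

Flow assignment:
  0 → 1: 7/7
  1 → 2: 7/12
  2 → 5: 7/15
  5 → 9: 7/15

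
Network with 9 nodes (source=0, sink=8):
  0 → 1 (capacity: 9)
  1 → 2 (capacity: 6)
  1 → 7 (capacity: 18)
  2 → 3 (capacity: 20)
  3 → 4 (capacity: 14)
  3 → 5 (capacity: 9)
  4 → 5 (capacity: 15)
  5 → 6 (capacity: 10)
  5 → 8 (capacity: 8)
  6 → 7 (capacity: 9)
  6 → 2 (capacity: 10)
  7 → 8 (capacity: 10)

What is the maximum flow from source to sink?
Maximum flow = 9

Max flow: 9

Flow assignment:
  0 → 1: 9/9
  1 → 7: 9/18
  7 → 8: 9/10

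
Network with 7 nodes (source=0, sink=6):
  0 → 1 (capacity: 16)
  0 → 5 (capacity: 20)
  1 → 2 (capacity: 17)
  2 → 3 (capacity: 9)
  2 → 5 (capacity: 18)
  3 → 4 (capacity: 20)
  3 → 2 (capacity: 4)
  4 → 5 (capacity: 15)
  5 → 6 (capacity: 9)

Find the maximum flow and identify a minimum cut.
Max flow = 9, Min cut edges: (5,6)

Maximum flow: 9
Minimum cut: (5,6)
Partition: S = [0, 1, 2, 3, 4, 5], T = [6]

Max-flow min-cut theorem verified: both equal 9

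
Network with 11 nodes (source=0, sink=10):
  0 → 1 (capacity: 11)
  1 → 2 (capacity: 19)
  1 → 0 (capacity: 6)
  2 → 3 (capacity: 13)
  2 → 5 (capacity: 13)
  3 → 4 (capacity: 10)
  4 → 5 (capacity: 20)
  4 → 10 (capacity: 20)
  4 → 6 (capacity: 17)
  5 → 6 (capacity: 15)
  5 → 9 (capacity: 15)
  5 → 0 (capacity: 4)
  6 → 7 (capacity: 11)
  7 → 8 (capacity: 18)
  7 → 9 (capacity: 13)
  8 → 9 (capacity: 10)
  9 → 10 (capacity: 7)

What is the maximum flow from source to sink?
Maximum flow = 11

Max flow: 11

Flow assignment:
  0 → 1: 11/11
  1 → 2: 11/19
  2 → 3: 10/13
  2 → 5: 1/13
  3 → 4: 10/10
  4 → 10: 10/20
  5 → 9: 1/15
  9 → 10: 1/7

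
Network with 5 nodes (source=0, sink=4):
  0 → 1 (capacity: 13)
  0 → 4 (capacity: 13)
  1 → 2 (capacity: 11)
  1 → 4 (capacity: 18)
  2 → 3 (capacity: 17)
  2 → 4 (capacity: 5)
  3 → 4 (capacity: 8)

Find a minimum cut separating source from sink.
Min cut value = 26, edges: (0,1), (0,4)

Min cut value: 26
Partition: S = [0], T = [1, 2, 3, 4]
Cut edges: (0,1), (0,4)

By max-flow min-cut theorem, max flow = min cut = 26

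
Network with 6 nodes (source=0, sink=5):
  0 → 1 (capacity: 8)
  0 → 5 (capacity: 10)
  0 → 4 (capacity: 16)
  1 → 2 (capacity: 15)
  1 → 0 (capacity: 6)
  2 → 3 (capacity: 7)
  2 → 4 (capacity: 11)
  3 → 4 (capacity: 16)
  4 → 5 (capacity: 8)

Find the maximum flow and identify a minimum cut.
Max flow = 18, Min cut edges: (0,5), (4,5)

Maximum flow: 18
Minimum cut: (0,5), (4,5)
Partition: S = [0, 1, 2, 3, 4], T = [5]

Max-flow min-cut theorem verified: both equal 18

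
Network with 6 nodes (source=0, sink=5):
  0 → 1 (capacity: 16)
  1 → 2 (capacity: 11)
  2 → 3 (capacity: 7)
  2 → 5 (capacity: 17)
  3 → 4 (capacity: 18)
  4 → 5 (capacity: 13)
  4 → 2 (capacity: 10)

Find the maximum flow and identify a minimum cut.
Max flow = 11, Min cut edges: (1,2)

Maximum flow: 11
Minimum cut: (1,2)
Partition: S = [0, 1], T = [2, 3, 4, 5]

Max-flow min-cut theorem verified: both equal 11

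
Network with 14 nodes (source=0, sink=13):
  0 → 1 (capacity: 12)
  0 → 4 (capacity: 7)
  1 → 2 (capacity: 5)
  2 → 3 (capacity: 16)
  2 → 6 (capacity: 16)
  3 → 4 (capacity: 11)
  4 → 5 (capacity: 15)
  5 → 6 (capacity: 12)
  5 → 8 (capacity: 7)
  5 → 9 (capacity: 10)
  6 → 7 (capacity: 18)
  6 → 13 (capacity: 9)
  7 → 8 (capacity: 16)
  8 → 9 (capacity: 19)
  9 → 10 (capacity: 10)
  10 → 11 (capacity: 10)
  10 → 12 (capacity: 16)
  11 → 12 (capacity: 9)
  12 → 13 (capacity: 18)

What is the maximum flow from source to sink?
Maximum flow = 12

Max flow: 12

Flow assignment:
  0 → 1: 5/12
  0 → 4: 7/7
  1 → 2: 5/5
  2 → 6: 5/16
  4 → 5: 7/15
  5 → 6: 4/12
  5 → 9: 3/10
  6 → 13: 9/9
  9 → 10: 3/10
  10 → 12: 3/16
  12 → 13: 3/18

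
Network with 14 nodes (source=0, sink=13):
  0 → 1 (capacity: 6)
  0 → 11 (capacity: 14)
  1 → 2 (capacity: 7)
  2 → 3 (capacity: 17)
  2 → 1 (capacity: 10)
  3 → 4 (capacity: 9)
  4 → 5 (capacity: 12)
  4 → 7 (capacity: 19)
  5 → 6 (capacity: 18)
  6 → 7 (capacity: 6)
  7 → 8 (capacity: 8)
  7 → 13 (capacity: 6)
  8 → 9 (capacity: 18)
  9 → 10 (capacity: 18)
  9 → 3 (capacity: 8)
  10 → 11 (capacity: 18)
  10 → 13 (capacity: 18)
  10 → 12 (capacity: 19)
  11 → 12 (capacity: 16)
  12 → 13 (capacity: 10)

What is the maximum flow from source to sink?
Maximum flow = 16

Max flow: 16

Flow assignment:
  0 → 1: 6/6
  0 → 11: 10/14
  1 → 2: 6/7
  2 → 3: 6/17
  3 → 4: 6/9
  4 → 7: 6/19
  7 → 13: 6/6
  11 → 12: 10/16
  12 → 13: 10/10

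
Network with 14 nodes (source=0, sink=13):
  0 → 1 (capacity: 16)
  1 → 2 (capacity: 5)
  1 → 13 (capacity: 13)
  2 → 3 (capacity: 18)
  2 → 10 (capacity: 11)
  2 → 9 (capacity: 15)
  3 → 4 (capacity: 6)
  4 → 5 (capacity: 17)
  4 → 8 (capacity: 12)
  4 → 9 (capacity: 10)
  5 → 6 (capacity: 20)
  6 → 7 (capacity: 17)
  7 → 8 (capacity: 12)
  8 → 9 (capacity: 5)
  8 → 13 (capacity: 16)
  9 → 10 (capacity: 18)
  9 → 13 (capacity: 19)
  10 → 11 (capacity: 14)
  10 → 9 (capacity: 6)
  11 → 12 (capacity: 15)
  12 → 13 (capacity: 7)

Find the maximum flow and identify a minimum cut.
Max flow = 16, Min cut edges: (0,1)

Maximum flow: 16
Minimum cut: (0,1)
Partition: S = [0], T = [1, 2, 3, 4, 5, 6, 7, 8, 9, 10, 11, 12, 13]

Max-flow min-cut theorem verified: both equal 16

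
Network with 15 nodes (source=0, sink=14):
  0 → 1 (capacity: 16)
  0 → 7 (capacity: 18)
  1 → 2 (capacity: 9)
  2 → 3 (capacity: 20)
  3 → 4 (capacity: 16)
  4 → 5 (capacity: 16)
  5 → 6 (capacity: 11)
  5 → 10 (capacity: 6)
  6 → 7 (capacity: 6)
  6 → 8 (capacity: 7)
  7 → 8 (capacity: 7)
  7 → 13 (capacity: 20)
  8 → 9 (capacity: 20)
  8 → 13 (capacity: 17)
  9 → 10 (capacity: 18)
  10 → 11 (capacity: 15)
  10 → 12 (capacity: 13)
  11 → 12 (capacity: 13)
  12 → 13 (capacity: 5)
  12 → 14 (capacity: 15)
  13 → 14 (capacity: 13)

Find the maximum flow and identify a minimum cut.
Max flow = 27, Min cut edges: (0,7), (1,2)

Maximum flow: 27
Minimum cut: (0,7), (1,2)
Partition: S = [0, 1], T = [2, 3, 4, 5, 6, 7, 8, 9, 10, 11, 12, 13, 14]

Max-flow min-cut theorem verified: both equal 27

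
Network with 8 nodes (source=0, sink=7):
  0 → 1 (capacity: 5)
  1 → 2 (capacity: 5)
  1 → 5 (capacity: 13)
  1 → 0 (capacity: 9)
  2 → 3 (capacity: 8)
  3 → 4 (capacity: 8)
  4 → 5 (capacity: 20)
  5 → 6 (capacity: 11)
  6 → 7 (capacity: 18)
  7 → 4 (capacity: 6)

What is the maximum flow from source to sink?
Maximum flow = 5

Max flow: 5

Flow assignment:
  0 → 1: 5/5
  1 → 5: 5/13
  5 → 6: 5/11
  6 → 7: 5/18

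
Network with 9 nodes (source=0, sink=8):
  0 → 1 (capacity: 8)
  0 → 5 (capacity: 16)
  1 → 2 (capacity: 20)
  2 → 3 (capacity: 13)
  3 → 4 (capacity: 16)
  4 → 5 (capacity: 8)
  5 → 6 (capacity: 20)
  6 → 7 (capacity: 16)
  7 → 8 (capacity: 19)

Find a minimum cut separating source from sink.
Min cut value = 16, edges: (6,7)

Min cut value: 16
Partition: S = [0, 1, 2, 3, 4, 5, 6], T = [7, 8]
Cut edges: (6,7)

By max-flow min-cut theorem, max flow = min cut = 16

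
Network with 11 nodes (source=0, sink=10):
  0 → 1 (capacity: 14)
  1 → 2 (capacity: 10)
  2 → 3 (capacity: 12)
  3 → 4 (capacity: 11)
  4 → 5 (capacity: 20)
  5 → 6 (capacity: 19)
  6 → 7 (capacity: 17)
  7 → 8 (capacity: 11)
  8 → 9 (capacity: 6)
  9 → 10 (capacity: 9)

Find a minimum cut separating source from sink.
Min cut value = 6, edges: (8,9)

Min cut value: 6
Partition: S = [0, 1, 2, 3, 4, 5, 6, 7, 8], T = [9, 10]
Cut edges: (8,9)

By max-flow min-cut theorem, max flow = min cut = 6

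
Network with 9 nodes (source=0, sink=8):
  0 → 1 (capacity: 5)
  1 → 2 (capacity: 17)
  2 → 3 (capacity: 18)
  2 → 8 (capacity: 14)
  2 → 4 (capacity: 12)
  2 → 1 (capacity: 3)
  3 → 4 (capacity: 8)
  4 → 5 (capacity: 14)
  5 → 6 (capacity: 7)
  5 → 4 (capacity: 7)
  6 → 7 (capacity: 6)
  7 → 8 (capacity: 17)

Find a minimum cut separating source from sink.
Min cut value = 5, edges: (0,1)

Min cut value: 5
Partition: S = [0], T = [1, 2, 3, 4, 5, 6, 7, 8]
Cut edges: (0,1)

By max-flow min-cut theorem, max flow = min cut = 5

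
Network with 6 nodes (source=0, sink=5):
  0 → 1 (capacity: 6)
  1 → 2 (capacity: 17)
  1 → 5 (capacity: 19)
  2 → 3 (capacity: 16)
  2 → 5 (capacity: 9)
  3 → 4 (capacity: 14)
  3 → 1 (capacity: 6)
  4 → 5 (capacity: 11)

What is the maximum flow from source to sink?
Maximum flow = 6

Max flow: 6

Flow assignment:
  0 → 1: 6/6
  1 → 5: 6/19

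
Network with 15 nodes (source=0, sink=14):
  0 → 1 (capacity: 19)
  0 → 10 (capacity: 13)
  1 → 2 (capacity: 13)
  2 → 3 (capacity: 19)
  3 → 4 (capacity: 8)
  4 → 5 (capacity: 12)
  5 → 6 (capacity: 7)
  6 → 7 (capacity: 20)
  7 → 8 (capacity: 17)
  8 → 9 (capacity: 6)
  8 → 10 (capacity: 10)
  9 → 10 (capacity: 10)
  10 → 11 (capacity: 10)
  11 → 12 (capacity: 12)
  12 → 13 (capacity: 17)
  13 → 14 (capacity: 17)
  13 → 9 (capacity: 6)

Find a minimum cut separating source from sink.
Min cut value = 10, edges: (10,11)

Min cut value: 10
Partition: S = [0, 1, 2, 3, 4, 5, 6, 7, 8, 9, 10], T = [11, 12, 13, 14]
Cut edges: (10,11)

By max-flow min-cut theorem, max flow = min cut = 10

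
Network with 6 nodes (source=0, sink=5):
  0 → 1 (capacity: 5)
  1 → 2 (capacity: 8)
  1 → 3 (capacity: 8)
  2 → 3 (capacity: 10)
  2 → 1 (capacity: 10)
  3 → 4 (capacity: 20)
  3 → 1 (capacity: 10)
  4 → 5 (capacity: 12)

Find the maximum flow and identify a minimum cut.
Max flow = 5, Min cut edges: (0,1)

Maximum flow: 5
Minimum cut: (0,1)
Partition: S = [0], T = [1, 2, 3, 4, 5]

Max-flow min-cut theorem verified: both equal 5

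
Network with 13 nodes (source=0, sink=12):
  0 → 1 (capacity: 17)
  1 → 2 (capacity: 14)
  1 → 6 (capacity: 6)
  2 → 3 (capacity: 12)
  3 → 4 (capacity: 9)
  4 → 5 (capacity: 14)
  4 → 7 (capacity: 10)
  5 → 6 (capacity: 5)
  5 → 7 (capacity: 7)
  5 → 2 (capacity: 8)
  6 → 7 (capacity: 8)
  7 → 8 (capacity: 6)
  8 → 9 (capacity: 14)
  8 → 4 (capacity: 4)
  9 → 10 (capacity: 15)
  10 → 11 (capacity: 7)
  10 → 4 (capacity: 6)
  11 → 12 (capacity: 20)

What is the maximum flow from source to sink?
Maximum flow = 6

Max flow: 6

Flow assignment:
  0 → 1: 6/17
  1 → 2: 6/14
  2 → 3: 6/12
  3 → 4: 6/9
  4 → 7: 6/10
  7 → 8: 6/6
  8 → 9: 6/14
  9 → 10: 6/15
  10 → 11: 6/7
  11 → 12: 6/20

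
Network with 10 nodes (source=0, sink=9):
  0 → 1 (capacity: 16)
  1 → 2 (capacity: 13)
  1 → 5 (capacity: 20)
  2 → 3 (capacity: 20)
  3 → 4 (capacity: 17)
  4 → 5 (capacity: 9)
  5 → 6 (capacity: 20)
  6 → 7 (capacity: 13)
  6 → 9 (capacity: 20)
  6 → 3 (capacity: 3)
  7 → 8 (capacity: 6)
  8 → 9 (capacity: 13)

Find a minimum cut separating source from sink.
Min cut value = 16, edges: (0,1)

Min cut value: 16
Partition: S = [0], T = [1, 2, 3, 4, 5, 6, 7, 8, 9]
Cut edges: (0,1)

By max-flow min-cut theorem, max flow = min cut = 16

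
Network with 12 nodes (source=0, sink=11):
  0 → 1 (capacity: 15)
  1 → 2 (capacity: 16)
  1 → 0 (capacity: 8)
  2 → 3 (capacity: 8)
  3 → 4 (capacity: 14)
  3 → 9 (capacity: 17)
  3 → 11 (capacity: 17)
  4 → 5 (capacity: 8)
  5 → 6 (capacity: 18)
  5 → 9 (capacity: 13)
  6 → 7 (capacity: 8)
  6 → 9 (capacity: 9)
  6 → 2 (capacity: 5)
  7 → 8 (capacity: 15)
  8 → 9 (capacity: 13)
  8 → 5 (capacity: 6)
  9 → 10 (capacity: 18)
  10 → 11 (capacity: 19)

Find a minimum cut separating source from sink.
Min cut value = 8, edges: (2,3)

Min cut value: 8
Partition: S = [0, 1, 2], T = [3, 4, 5, 6, 7, 8, 9, 10, 11]
Cut edges: (2,3)

By max-flow min-cut theorem, max flow = min cut = 8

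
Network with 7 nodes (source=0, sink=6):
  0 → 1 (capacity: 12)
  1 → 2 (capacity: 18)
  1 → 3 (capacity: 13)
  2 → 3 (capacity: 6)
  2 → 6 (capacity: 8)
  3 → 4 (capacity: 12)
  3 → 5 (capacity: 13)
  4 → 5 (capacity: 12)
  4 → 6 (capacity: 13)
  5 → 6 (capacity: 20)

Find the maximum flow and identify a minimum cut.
Max flow = 12, Min cut edges: (0,1)

Maximum flow: 12
Minimum cut: (0,1)
Partition: S = [0], T = [1, 2, 3, 4, 5, 6]

Max-flow min-cut theorem verified: both equal 12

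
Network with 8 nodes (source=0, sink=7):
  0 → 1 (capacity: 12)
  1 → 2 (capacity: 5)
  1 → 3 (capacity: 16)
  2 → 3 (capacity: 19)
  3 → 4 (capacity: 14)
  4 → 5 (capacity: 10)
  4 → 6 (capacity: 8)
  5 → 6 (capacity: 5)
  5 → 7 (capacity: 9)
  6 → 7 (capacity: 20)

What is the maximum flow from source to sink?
Maximum flow = 12

Max flow: 12

Flow assignment:
  0 → 1: 12/12
  1 → 3: 12/16
  3 → 4: 12/14
  4 → 5: 10/10
  4 → 6: 2/8
  5 → 6: 1/5
  5 → 7: 9/9
  6 → 7: 3/20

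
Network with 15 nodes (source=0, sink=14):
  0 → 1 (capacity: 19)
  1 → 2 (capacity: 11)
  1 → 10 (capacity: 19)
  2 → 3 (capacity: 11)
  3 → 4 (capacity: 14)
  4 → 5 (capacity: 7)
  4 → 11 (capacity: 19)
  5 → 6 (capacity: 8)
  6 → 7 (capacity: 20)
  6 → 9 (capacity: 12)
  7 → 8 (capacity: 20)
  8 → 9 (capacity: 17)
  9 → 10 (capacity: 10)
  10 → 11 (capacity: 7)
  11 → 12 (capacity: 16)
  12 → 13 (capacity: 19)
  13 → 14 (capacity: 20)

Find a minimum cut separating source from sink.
Min cut value = 16, edges: (11,12)

Min cut value: 16
Partition: S = [0, 1, 2, 3, 4, 5, 6, 7, 8, 9, 10, 11], T = [12, 13, 14]
Cut edges: (11,12)

By max-flow min-cut theorem, max flow = min cut = 16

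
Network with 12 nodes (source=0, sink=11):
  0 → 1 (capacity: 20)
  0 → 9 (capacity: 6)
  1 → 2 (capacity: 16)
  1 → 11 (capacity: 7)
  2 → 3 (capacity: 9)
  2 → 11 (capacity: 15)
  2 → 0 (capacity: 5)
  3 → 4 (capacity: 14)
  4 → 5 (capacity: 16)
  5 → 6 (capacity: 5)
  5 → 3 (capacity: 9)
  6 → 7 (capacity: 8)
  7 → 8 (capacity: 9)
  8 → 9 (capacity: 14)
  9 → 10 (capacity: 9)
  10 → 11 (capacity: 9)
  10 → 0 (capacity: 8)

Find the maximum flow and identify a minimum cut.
Max flow = 26, Min cut edges: (0,1), (0,9)

Maximum flow: 26
Minimum cut: (0,1), (0,9)
Partition: S = [0], T = [1, 2, 3, 4, 5, 6, 7, 8, 9, 10, 11]

Max-flow min-cut theorem verified: both equal 26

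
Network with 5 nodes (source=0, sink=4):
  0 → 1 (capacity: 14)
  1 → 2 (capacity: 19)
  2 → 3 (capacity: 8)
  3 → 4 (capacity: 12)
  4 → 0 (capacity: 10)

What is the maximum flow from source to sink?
Maximum flow = 8

Max flow: 8

Flow assignment:
  0 → 1: 8/14
  1 → 2: 8/19
  2 → 3: 8/8
  3 → 4: 8/12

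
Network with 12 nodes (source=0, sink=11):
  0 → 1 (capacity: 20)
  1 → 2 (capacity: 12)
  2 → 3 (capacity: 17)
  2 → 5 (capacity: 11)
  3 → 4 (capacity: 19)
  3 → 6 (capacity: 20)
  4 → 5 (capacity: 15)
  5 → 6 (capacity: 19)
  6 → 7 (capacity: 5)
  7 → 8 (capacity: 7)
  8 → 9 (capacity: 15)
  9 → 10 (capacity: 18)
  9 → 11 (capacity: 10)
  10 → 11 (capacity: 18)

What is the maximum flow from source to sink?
Maximum flow = 5

Max flow: 5

Flow assignment:
  0 → 1: 5/20
  1 → 2: 5/12
  2 → 3: 5/17
  3 → 6: 5/20
  6 → 7: 5/5
  7 → 8: 5/7
  8 → 9: 5/15
  9 → 11: 5/10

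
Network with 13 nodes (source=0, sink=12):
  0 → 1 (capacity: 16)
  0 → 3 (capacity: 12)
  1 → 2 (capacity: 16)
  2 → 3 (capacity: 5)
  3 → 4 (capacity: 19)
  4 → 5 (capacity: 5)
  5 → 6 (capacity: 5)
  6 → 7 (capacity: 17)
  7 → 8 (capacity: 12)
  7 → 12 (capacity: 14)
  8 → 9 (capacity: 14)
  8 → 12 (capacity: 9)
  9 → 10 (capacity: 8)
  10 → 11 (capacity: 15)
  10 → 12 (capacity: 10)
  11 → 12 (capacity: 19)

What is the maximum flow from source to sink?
Maximum flow = 5

Max flow: 5

Flow assignment:
  0 → 1: 5/16
  1 → 2: 5/16
  2 → 3: 5/5
  3 → 4: 5/19
  4 → 5: 5/5
  5 → 6: 5/5
  6 → 7: 5/17
  7 → 12: 5/14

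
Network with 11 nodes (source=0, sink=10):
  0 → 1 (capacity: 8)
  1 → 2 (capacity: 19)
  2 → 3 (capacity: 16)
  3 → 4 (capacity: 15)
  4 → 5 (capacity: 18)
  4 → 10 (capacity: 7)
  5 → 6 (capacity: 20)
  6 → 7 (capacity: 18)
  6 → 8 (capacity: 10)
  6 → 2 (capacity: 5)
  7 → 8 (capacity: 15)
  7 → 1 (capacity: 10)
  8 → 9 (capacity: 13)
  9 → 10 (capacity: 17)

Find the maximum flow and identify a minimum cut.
Max flow = 8, Min cut edges: (0,1)

Maximum flow: 8
Minimum cut: (0,1)
Partition: S = [0], T = [1, 2, 3, 4, 5, 6, 7, 8, 9, 10]

Max-flow min-cut theorem verified: both equal 8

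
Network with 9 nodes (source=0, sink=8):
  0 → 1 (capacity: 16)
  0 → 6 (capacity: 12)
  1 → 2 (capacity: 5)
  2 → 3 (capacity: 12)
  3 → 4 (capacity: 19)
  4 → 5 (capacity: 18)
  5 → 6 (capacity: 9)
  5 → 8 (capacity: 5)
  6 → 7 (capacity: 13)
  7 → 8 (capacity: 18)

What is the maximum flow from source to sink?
Maximum flow = 17

Max flow: 17

Flow assignment:
  0 → 1: 5/16
  0 → 6: 12/12
  1 → 2: 5/5
  2 → 3: 5/12
  3 → 4: 5/19
  4 → 5: 5/18
  5 → 8: 5/5
  6 → 7: 12/13
  7 → 8: 12/18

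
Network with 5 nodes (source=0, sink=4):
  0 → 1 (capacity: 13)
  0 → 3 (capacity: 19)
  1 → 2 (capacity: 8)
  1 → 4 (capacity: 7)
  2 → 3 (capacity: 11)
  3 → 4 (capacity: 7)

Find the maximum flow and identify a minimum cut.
Max flow = 14, Min cut edges: (1,4), (3,4)

Maximum flow: 14
Minimum cut: (1,4), (3,4)
Partition: S = [0, 1, 2, 3], T = [4]

Max-flow min-cut theorem verified: both equal 14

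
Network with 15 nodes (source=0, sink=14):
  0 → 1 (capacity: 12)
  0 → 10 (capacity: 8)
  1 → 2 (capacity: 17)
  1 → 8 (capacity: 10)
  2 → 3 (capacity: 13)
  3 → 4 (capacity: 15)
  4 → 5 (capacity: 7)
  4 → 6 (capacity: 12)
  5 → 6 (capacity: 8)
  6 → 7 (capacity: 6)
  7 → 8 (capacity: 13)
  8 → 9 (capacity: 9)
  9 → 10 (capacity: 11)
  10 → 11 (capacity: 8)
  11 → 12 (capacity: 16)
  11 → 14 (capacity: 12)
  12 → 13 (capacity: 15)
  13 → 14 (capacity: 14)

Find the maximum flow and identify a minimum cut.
Max flow = 8, Min cut edges: (10,11)

Maximum flow: 8
Minimum cut: (10,11)
Partition: S = [0, 1, 2, 3, 4, 5, 6, 7, 8, 9, 10], T = [11, 12, 13, 14]

Max-flow min-cut theorem verified: both equal 8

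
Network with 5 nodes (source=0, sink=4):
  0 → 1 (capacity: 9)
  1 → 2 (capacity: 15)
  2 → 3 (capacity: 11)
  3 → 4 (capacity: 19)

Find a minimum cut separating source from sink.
Min cut value = 9, edges: (0,1)

Min cut value: 9
Partition: S = [0], T = [1, 2, 3, 4]
Cut edges: (0,1)

By max-flow min-cut theorem, max flow = min cut = 9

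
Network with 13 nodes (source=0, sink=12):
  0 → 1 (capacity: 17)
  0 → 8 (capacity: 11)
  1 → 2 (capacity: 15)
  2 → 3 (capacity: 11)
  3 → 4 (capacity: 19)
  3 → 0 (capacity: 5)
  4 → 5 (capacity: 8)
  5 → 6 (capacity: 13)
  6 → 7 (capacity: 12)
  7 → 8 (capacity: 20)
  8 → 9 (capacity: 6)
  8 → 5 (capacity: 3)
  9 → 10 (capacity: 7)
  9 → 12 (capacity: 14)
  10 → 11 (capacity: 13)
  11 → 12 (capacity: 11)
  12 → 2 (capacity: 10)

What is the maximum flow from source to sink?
Maximum flow = 6

Max flow: 6

Flow assignment:
  0 → 1: 11/17
  1 → 2: 11/15
  2 → 3: 11/11
  3 → 4: 6/19
  3 → 0: 5/5
  4 → 5: 6/8
  5 → 6: 9/13
  6 → 7: 9/12
  7 → 8: 9/20
  8 → 9: 6/6
  8 → 5: 3/3
  9 → 12: 6/14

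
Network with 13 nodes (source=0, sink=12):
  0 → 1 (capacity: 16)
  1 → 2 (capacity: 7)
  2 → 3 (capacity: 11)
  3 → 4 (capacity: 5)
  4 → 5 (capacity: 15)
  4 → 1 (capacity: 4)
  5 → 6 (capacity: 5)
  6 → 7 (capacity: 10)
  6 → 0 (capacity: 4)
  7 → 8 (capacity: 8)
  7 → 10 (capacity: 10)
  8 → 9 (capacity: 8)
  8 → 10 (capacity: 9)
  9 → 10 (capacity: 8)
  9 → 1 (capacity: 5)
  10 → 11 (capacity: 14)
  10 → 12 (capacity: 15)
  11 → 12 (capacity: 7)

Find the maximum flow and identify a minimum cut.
Max flow = 5, Min cut edges: (5,6)

Maximum flow: 5
Minimum cut: (5,6)
Partition: S = [0, 1, 2, 3, 4, 5], T = [6, 7, 8, 9, 10, 11, 12]

Max-flow min-cut theorem verified: both equal 5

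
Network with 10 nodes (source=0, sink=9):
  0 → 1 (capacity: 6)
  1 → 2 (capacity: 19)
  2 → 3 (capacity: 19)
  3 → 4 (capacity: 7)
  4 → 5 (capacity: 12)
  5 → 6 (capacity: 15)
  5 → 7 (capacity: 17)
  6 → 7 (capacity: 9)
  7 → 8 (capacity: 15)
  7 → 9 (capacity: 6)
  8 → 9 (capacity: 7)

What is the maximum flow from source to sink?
Maximum flow = 6

Max flow: 6

Flow assignment:
  0 → 1: 6/6
  1 → 2: 6/19
  2 → 3: 6/19
  3 → 4: 6/7
  4 → 5: 6/12
  5 → 7: 6/17
  7 → 9: 6/6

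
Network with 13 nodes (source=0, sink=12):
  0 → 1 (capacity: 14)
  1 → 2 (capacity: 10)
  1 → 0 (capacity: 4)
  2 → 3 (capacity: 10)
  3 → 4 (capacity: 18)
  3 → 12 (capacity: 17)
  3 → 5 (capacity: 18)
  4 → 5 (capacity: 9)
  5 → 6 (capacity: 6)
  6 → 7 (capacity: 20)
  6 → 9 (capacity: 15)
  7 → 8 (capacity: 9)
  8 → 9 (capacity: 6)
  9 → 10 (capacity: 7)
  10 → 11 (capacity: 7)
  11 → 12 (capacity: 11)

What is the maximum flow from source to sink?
Maximum flow = 10

Max flow: 10

Flow assignment:
  0 → 1: 10/14
  1 → 2: 10/10
  2 → 3: 10/10
  3 → 12: 10/17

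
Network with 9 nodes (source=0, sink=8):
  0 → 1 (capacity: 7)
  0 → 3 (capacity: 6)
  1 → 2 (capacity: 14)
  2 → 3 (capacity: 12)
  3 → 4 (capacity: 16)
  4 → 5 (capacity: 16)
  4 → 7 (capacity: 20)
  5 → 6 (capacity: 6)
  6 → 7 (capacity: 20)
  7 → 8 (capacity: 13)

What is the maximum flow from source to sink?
Maximum flow = 13

Max flow: 13

Flow assignment:
  0 → 1: 7/7
  0 → 3: 6/6
  1 → 2: 7/14
  2 → 3: 7/12
  3 → 4: 13/16
  4 → 7: 13/20
  7 → 8: 13/13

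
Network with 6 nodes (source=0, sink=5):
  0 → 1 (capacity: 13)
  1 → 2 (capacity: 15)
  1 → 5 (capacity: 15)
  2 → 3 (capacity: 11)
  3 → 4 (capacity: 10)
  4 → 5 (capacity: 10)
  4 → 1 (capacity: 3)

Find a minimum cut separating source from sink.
Min cut value = 13, edges: (0,1)

Min cut value: 13
Partition: S = [0], T = [1, 2, 3, 4, 5]
Cut edges: (0,1)

By max-flow min-cut theorem, max flow = min cut = 13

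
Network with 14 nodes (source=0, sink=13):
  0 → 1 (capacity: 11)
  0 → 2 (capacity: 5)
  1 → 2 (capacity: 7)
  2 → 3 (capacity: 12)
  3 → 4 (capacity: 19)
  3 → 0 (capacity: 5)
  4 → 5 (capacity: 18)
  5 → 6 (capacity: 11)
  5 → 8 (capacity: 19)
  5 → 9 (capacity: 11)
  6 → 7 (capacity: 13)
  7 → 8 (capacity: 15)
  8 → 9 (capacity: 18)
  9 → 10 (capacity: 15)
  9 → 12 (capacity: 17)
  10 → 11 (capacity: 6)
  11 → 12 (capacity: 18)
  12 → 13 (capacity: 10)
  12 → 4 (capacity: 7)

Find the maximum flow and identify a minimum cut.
Max flow = 10, Min cut edges: (12,13)

Maximum flow: 10
Minimum cut: (12,13)
Partition: S = [0, 1, 2, 3, 4, 5, 6, 7, 8, 9, 10, 11, 12], T = [13]

Max-flow min-cut theorem verified: both equal 10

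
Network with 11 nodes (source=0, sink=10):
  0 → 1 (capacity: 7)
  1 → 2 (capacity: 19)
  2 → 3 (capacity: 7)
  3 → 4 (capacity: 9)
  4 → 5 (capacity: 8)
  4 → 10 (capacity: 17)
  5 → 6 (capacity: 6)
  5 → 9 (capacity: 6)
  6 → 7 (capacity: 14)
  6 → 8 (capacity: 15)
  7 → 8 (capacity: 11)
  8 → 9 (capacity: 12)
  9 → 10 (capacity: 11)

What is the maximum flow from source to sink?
Maximum flow = 7

Max flow: 7

Flow assignment:
  0 → 1: 7/7
  1 → 2: 7/19
  2 → 3: 7/7
  3 → 4: 7/9
  4 → 10: 7/17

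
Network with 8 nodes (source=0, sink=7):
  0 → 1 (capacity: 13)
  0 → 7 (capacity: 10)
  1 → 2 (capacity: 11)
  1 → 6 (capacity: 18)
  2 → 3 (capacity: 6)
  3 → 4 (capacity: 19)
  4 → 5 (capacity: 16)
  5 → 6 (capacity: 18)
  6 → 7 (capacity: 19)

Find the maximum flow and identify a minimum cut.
Max flow = 23, Min cut edges: (0,1), (0,7)

Maximum flow: 23
Minimum cut: (0,1), (0,7)
Partition: S = [0], T = [1, 2, 3, 4, 5, 6, 7]

Max-flow min-cut theorem verified: both equal 23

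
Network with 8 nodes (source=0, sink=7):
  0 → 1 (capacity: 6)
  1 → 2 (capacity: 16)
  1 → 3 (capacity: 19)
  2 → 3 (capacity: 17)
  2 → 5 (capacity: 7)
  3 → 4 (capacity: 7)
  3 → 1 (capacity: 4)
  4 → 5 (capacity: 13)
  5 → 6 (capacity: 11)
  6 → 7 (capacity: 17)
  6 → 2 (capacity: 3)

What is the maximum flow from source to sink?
Maximum flow = 6

Max flow: 6

Flow assignment:
  0 → 1: 6/6
  1 → 2: 6/16
  2 → 5: 6/7
  5 → 6: 6/11
  6 → 7: 6/17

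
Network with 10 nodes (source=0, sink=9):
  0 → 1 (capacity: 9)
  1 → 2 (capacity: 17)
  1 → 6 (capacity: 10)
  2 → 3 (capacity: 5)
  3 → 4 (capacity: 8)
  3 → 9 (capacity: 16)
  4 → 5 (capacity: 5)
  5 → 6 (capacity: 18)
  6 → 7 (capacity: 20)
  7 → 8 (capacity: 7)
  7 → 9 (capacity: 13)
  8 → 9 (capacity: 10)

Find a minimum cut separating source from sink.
Min cut value = 9, edges: (0,1)

Min cut value: 9
Partition: S = [0], T = [1, 2, 3, 4, 5, 6, 7, 8, 9]
Cut edges: (0,1)

By max-flow min-cut theorem, max flow = min cut = 9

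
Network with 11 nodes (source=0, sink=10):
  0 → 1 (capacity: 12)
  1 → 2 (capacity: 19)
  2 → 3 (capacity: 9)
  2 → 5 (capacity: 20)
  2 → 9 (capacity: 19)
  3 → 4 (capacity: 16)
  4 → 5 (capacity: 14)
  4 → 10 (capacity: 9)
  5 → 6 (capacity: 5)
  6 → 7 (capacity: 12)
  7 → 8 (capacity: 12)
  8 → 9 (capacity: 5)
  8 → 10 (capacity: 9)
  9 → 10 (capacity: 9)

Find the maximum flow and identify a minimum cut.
Max flow = 12, Min cut edges: (0,1)

Maximum flow: 12
Minimum cut: (0,1)
Partition: S = [0], T = [1, 2, 3, 4, 5, 6, 7, 8, 9, 10]

Max-flow min-cut theorem verified: both equal 12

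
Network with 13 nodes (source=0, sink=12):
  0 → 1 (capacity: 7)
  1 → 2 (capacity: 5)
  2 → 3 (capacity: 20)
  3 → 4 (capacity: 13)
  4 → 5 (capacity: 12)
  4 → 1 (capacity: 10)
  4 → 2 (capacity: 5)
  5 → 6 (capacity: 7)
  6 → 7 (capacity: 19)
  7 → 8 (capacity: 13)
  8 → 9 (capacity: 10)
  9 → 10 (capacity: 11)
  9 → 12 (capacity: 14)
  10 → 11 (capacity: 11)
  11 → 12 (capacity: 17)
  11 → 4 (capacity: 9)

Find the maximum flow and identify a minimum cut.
Max flow = 5, Min cut edges: (1,2)

Maximum flow: 5
Minimum cut: (1,2)
Partition: S = [0, 1], T = [2, 3, 4, 5, 6, 7, 8, 9, 10, 11, 12]

Max-flow min-cut theorem verified: both equal 5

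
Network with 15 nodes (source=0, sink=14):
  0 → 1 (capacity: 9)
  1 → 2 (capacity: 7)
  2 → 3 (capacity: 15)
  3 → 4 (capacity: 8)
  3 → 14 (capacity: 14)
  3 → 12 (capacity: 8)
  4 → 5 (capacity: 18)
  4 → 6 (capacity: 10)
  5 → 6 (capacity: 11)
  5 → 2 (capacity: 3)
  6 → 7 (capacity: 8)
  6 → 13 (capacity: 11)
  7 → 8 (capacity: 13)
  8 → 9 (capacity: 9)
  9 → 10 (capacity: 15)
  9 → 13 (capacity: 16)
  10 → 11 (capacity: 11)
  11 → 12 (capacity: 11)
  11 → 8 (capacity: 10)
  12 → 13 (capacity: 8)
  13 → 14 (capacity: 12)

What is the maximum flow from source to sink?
Maximum flow = 7

Max flow: 7

Flow assignment:
  0 → 1: 7/9
  1 → 2: 7/7
  2 → 3: 7/15
  3 → 14: 7/14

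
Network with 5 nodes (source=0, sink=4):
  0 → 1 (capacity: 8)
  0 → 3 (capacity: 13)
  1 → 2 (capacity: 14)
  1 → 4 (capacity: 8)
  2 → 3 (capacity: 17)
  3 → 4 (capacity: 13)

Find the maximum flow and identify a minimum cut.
Max flow = 21, Min cut edges: (1,4), (3,4)

Maximum flow: 21
Minimum cut: (1,4), (3,4)
Partition: S = [0, 1, 2, 3], T = [4]

Max-flow min-cut theorem verified: both equal 21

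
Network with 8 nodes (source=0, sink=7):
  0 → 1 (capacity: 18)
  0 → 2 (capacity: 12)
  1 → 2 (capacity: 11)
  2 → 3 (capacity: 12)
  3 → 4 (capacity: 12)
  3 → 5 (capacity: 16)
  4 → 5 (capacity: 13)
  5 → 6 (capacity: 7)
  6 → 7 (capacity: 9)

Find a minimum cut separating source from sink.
Min cut value = 7, edges: (5,6)

Min cut value: 7
Partition: S = [0, 1, 2, 3, 4, 5], T = [6, 7]
Cut edges: (5,6)

By max-flow min-cut theorem, max flow = min cut = 7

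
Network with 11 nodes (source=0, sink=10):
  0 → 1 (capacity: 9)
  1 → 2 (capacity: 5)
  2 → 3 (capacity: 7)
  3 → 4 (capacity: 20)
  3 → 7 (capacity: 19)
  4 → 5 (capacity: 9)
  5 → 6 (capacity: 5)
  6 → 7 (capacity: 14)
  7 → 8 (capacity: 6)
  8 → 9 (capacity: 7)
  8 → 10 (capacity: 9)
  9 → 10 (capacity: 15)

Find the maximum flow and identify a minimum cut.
Max flow = 5, Min cut edges: (1,2)

Maximum flow: 5
Minimum cut: (1,2)
Partition: S = [0, 1], T = [2, 3, 4, 5, 6, 7, 8, 9, 10]

Max-flow min-cut theorem verified: both equal 5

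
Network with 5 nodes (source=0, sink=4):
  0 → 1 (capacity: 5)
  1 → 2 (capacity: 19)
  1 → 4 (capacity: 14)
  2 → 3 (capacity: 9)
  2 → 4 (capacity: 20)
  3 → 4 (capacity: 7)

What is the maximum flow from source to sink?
Maximum flow = 5

Max flow: 5

Flow assignment:
  0 → 1: 5/5
  1 → 4: 5/14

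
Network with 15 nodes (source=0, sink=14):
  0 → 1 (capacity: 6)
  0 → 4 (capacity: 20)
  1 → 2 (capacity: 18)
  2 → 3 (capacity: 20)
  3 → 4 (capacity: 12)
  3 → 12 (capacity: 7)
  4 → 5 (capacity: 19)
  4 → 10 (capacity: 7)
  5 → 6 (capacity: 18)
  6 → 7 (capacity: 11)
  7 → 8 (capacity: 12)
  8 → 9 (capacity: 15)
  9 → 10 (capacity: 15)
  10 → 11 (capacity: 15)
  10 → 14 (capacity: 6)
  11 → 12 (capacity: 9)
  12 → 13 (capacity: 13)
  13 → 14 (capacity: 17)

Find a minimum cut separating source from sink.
Min cut value = 19, edges: (10,14), (12,13)

Min cut value: 19
Partition: S = [0, 1, 2, 3, 4, 5, 6, 7, 8, 9, 10, 11, 12], T = [13, 14]
Cut edges: (10,14), (12,13)

By max-flow min-cut theorem, max flow = min cut = 19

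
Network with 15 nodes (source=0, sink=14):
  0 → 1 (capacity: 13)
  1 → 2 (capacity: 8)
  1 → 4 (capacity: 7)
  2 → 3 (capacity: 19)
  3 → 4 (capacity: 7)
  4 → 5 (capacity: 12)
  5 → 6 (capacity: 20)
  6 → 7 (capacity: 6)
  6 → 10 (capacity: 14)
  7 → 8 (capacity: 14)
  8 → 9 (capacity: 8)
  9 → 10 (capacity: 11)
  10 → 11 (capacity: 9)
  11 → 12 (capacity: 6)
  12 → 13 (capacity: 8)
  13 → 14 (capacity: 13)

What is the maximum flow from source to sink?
Maximum flow = 6

Max flow: 6

Flow assignment:
  0 → 1: 6/13
  1 → 2: 5/8
  1 → 4: 1/7
  2 → 3: 5/19
  3 → 4: 5/7
  4 → 5: 6/12
  5 → 6: 6/20
  6 → 10: 6/14
  10 → 11: 6/9
  11 → 12: 6/6
  12 → 13: 6/8
  13 → 14: 6/13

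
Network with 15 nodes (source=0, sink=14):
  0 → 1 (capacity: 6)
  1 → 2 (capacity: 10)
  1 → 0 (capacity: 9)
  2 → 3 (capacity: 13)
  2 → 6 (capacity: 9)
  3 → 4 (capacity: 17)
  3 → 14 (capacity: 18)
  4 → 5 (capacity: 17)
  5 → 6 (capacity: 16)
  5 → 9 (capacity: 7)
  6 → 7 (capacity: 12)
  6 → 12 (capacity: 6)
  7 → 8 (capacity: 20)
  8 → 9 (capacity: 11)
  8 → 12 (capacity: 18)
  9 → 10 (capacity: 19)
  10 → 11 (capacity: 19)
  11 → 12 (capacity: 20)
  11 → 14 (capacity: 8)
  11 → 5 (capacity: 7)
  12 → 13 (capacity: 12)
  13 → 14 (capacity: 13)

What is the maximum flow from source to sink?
Maximum flow = 6

Max flow: 6

Flow assignment:
  0 → 1: 6/6
  1 → 2: 6/10
  2 → 3: 6/13
  3 → 14: 6/18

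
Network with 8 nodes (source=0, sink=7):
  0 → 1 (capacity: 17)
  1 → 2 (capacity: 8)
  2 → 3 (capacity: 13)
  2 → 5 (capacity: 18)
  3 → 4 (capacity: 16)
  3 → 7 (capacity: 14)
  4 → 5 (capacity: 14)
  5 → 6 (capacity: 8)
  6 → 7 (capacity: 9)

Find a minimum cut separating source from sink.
Min cut value = 8, edges: (1,2)

Min cut value: 8
Partition: S = [0, 1], T = [2, 3, 4, 5, 6, 7]
Cut edges: (1,2)

By max-flow min-cut theorem, max flow = min cut = 8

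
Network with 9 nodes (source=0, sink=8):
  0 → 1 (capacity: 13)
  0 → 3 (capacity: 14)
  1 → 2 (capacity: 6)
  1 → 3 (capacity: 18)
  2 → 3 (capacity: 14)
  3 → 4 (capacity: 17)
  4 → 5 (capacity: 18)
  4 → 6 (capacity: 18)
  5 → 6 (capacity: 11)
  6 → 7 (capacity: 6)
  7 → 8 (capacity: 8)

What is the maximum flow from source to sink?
Maximum flow = 6

Max flow: 6

Flow assignment:
  0 → 1: 3/13
  0 → 3: 3/14
  1 → 3: 3/18
  3 → 4: 6/17
  4 → 6: 6/18
  6 → 7: 6/6
  7 → 8: 6/8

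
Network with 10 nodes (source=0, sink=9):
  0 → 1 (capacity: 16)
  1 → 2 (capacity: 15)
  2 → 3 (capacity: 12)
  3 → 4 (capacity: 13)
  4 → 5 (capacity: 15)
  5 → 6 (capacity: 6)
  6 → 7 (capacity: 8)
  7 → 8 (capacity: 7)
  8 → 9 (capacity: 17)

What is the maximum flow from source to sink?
Maximum flow = 6

Max flow: 6

Flow assignment:
  0 → 1: 6/16
  1 → 2: 6/15
  2 → 3: 6/12
  3 → 4: 6/13
  4 → 5: 6/15
  5 → 6: 6/6
  6 → 7: 6/8
  7 → 8: 6/7
  8 → 9: 6/17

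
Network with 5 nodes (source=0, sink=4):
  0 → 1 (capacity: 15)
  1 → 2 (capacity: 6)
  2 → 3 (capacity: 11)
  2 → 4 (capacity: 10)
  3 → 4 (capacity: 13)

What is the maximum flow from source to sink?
Maximum flow = 6

Max flow: 6

Flow assignment:
  0 → 1: 6/15
  1 → 2: 6/6
  2 → 4: 6/10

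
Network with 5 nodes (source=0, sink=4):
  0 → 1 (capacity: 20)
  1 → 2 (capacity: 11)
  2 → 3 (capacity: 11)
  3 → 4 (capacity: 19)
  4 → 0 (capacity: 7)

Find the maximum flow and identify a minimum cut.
Max flow = 11, Min cut edges: (2,3)

Maximum flow: 11
Minimum cut: (2,3)
Partition: S = [0, 1, 2], T = [3, 4]

Max-flow min-cut theorem verified: both equal 11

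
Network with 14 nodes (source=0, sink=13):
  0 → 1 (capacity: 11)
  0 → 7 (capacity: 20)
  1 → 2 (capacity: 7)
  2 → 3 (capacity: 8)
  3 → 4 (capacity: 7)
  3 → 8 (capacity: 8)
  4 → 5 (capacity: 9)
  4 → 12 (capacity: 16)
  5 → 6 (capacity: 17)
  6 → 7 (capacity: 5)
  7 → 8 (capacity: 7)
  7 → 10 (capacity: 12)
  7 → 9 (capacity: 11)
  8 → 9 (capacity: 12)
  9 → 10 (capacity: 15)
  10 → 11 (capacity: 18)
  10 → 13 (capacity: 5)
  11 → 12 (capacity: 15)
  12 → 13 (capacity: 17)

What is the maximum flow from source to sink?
Maximum flow = 22

Max flow: 22

Flow assignment:
  0 → 1: 7/11
  0 → 7: 15/20
  1 → 2: 7/7
  2 → 3: 7/8
  3 → 4: 2/7
  3 → 8: 5/8
  4 → 12: 2/16
  7 → 8: 2/7
  7 → 10: 12/12
  7 → 9: 1/11
  8 → 9: 7/12
  9 → 10: 8/15
  10 → 11: 15/18
  10 → 13: 5/5
  11 → 12: 15/15
  12 → 13: 17/17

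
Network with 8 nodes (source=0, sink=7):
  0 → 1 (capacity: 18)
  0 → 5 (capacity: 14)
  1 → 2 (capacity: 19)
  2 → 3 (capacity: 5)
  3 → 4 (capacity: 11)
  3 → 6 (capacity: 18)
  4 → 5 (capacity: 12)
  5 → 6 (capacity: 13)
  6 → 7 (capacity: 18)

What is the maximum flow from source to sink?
Maximum flow = 18

Max flow: 18

Flow assignment:
  0 → 1: 5/18
  0 → 5: 13/14
  1 → 2: 5/19
  2 → 3: 5/5
  3 → 6: 5/18
  5 → 6: 13/13
  6 → 7: 18/18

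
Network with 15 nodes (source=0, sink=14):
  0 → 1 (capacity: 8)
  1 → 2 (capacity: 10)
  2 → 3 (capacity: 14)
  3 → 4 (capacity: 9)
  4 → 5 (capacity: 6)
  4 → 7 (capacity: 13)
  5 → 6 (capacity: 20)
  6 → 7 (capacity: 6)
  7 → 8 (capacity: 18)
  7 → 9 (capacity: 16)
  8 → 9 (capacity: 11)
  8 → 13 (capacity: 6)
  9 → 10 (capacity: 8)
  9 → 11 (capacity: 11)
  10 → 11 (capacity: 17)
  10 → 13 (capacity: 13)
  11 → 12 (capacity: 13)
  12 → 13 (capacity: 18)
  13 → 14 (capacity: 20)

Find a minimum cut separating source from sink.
Min cut value = 8, edges: (0,1)

Min cut value: 8
Partition: S = [0], T = [1, 2, 3, 4, 5, 6, 7, 8, 9, 10, 11, 12, 13, 14]
Cut edges: (0,1)

By max-flow min-cut theorem, max flow = min cut = 8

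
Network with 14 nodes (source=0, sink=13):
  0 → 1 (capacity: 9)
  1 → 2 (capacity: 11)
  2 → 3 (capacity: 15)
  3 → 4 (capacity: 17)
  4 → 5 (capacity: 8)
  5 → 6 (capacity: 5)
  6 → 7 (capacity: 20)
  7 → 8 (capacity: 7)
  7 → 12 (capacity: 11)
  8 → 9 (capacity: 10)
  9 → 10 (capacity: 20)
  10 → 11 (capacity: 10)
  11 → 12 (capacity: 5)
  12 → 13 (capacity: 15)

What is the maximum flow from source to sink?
Maximum flow = 5

Max flow: 5

Flow assignment:
  0 → 1: 5/9
  1 → 2: 5/11
  2 → 3: 5/15
  3 → 4: 5/17
  4 → 5: 5/8
  5 → 6: 5/5
  6 → 7: 5/20
  7 → 12: 5/11
  12 → 13: 5/15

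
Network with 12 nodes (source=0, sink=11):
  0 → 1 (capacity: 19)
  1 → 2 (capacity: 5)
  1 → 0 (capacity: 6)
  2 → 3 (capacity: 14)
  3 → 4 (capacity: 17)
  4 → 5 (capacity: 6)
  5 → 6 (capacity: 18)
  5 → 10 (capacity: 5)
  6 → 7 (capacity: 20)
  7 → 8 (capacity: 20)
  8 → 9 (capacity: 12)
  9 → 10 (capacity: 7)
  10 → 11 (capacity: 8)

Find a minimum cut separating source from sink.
Min cut value = 5, edges: (1,2)

Min cut value: 5
Partition: S = [0, 1], T = [2, 3, 4, 5, 6, 7, 8, 9, 10, 11]
Cut edges: (1,2)

By max-flow min-cut theorem, max flow = min cut = 5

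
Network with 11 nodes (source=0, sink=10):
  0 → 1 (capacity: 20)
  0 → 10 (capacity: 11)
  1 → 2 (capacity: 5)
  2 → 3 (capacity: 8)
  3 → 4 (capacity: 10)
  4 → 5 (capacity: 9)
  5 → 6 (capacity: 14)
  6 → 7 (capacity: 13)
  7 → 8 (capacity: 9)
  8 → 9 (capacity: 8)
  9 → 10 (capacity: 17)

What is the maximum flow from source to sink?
Maximum flow = 16

Max flow: 16

Flow assignment:
  0 → 1: 5/20
  0 → 10: 11/11
  1 → 2: 5/5
  2 → 3: 5/8
  3 → 4: 5/10
  4 → 5: 5/9
  5 → 6: 5/14
  6 → 7: 5/13
  7 → 8: 5/9
  8 → 9: 5/8
  9 → 10: 5/17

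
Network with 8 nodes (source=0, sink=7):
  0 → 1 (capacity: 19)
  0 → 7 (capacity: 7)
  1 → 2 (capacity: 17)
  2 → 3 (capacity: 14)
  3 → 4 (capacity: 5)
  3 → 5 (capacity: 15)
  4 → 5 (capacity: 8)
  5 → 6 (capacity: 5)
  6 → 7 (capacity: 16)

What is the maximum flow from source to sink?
Maximum flow = 12

Max flow: 12

Flow assignment:
  0 → 1: 5/19
  0 → 7: 7/7
  1 → 2: 5/17
  2 → 3: 5/14
  3 → 5: 5/15
  5 → 6: 5/5
  6 → 7: 5/16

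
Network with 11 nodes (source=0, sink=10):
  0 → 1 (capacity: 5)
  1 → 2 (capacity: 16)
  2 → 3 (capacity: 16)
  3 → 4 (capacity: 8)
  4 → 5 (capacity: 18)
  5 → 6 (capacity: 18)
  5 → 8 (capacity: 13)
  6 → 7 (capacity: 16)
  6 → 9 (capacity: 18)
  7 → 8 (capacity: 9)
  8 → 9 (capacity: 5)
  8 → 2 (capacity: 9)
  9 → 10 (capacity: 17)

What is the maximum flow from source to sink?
Maximum flow = 5

Max flow: 5

Flow assignment:
  0 → 1: 5/5
  1 → 2: 5/16
  2 → 3: 5/16
  3 → 4: 5/8
  4 → 5: 5/18
  5 → 6: 5/18
  6 → 9: 5/18
  9 → 10: 5/17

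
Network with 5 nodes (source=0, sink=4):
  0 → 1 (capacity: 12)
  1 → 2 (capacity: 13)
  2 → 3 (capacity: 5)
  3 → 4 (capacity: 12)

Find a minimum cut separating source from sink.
Min cut value = 5, edges: (2,3)

Min cut value: 5
Partition: S = [0, 1, 2], T = [3, 4]
Cut edges: (2,3)

By max-flow min-cut theorem, max flow = min cut = 5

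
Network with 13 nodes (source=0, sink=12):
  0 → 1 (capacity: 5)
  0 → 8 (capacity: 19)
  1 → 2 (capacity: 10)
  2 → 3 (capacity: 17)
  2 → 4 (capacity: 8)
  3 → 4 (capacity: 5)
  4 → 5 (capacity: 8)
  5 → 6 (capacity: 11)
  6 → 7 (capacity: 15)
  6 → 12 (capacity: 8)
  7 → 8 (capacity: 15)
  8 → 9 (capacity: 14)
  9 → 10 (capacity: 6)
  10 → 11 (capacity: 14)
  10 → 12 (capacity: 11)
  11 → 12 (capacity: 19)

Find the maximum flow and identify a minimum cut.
Max flow = 11, Min cut edges: (0,1), (9,10)

Maximum flow: 11
Minimum cut: (0,1), (9,10)
Partition: S = [0, 7, 8, 9], T = [1, 2, 3, 4, 5, 6, 10, 11, 12]

Max-flow min-cut theorem verified: both equal 11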